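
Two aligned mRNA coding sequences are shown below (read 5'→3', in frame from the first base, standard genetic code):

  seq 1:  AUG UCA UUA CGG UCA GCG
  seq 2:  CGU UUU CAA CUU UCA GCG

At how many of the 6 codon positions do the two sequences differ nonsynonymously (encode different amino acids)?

Codon 1: AUG Met / CGU Arg — nonsynonymous.
Codon 2: UCA Ser / UUU Phe — nonsynonymous.
Codon 3: UUA Leu / CAA Gln — nonsynonymous.
Codon 4: CGG Arg / CUU Leu — nonsynonymous.
Codon 5: UCA Ser / UCA Ser — identical.
Codon 6: GCG Ala / GCG Ala — identical.
Nonsynonymous differences: 4.

4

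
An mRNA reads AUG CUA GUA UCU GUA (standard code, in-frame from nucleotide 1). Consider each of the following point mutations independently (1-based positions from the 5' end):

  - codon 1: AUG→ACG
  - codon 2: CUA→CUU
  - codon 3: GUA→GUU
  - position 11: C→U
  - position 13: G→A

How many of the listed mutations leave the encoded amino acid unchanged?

Codon 1: AUG (Met) → ACG (Thr) — missense.
Codon 2: CUA (Leu) → CUU (Leu) — synonymous.
Codon 3: GUA (Val) → GUU (Val) — synonymous.
Codon 4: UCU (Ser) → UUU (Phe) — missense.
Codon 5: GUA (Val) → AUA (Ile) — missense.
Synonymous: 2 of 5.

2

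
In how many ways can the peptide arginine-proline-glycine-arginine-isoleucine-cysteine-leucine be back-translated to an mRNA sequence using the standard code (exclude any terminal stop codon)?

Arg: 6 codons.
Pro: 4 codons.
Gly: 4 codons.
Arg: 6 codons.
Ile: 3 codons.
Cys: 2 codons.
Leu: 6 codons.
6 × 4 × 4 × 6 × 3 × 2 × 6 = 20736.

20736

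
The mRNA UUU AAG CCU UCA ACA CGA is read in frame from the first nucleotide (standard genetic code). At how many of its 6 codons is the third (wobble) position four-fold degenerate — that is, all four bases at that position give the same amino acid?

4

Codon 1 UUU (Phe): third position 2-fold.
Codon 2 AAG (Lys): third position 2-fold.
Codon 3 CCU (Pro): third position 4-fold.
Codon 4 UCA (Ser): third position 4-fold.
Codon 5 ACA (Thr): third position 4-fold.
Codon 6 CGA (Arg): third position 4-fold.
Four-fold degenerate third positions: 4.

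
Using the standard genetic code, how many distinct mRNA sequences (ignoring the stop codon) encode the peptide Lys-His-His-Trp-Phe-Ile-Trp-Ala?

192

Lys: 2 codons.
His: 2 codons.
His: 2 codons.
Trp: 1 codon.
Phe: 2 codons.
Ile: 3 codons.
Trp: 1 codon.
Ala: 4 codons.
2 × 2 × 2 × 1 × 2 × 3 × 1 × 4 = 192.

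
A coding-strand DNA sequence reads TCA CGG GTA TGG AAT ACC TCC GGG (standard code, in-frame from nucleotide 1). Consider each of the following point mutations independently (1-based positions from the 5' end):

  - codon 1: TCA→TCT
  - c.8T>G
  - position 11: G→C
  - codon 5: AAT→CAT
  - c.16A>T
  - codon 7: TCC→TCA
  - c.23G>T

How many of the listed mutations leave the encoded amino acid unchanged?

2

Codon 1: TCA (Ser) → TCT (Ser) — synonymous.
Codon 3: GTA (Val) → GGA (Gly) — missense.
Codon 4: TGG (Trp) → TCG (Ser) — missense.
Codon 5: AAT (Asn) → CAT (His) — missense.
Codon 6: ACC (Thr) → TCC (Ser) — missense.
Codon 7: TCC (Ser) → TCA (Ser) — synonymous.
Codon 8: GGG (Gly) → GTG (Val) — missense.
Synonymous: 2 of 7.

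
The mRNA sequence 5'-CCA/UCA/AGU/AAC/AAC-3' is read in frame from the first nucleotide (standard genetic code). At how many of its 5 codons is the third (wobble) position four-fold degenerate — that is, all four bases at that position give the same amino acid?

2

Codon 1 CCA (Pro): third position 4-fold.
Codon 2 UCA (Ser): third position 4-fold.
Codon 3 AGU (Ser): third position 2-fold.
Codon 4 AAC (Asn): third position 2-fold.
Codon 5 AAC (Asn): third position 2-fold.
Four-fold degenerate third positions: 2.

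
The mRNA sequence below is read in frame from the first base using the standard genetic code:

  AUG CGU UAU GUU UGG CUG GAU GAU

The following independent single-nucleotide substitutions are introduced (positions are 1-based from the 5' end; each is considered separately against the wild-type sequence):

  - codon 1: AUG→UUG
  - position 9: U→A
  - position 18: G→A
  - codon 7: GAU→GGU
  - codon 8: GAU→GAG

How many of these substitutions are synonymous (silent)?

Codon 1: AUG (Met) → UUG (Leu) — missense.
Codon 3: UAU (Tyr) → UAA (Stop) — nonsense.
Codon 6: CUG (Leu) → CUA (Leu) — synonymous.
Codon 7: GAU (Asp) → GGU (Gly) — missense.
Codon 8: GAU (Asp) → GAG (Glu) — missense.
Synonymous: 1 of 5.

1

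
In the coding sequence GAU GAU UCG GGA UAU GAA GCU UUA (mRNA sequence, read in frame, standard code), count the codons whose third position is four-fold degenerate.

3

Codon 1 GAU (Asp): third position 2-fold.
Codon 2 GAU (Asp): third position 2-fold.
Codon 3 UCG (Ser): third position 4-fold.
Codon 4 GGA (Gly): third position 4-fold.
Codon 5 UAU (Tyr): third position 2-fold.
Codon 6 GAA (Glu): third position 2-fold.
Codon 7 GCU (Ala): third position 4-fold.
Codon 8 UUA (Leu): third position 2-fold.
Four-fold degenerate third positions: 3.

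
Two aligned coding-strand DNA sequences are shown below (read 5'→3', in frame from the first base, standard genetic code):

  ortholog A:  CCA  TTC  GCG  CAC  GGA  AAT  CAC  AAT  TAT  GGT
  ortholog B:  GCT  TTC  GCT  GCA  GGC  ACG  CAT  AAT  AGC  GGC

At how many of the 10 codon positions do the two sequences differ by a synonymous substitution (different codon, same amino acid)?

4

Codon 1: CCA Pro / GCT Ala — nonsynonymous.
Codon 2: TTC Phe / TTC Phe — identical.
Codon 3: GCG Ala / GCT Ala — synonymous.
Codon 4: CAC His / GCA Ala — nonsynonymous.
Codon 5: GGA Gly / GGC Gly — synonymous.
Codon 6: AAT Asn / ACG Thr — nonsynonymous.
Codon 7: CAC His / CAT His — synonymous.
Codon 8: AAT Asn / AAT Asn — identical.
Codon 9: TAT Tyr / AGC Ser — nonsynonymous.
Codon 10: GGT Gly / GGC Gly — synonymous.
Synonymous differences: 4.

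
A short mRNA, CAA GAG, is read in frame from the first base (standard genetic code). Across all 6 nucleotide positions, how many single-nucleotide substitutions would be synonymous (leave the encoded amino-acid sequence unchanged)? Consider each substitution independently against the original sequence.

Codon 1 (CAA, Gln): 1 synonymous substitution.
Codon 2 (GAG, Glu): 1 synonymous substitution.
Total: 1 + 1 = 2.

2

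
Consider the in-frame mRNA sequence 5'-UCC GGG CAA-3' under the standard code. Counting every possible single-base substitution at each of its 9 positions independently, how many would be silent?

7

Codon 1 (UCC, Ser): 3 synonymous substitutions.
Codon 2 (GGG, Gly): 3 synonymous substitutions.
Codon 3 (CAA, Gln): 1 synonymous substitution.
Total: 3 + 3 + 1 = 7.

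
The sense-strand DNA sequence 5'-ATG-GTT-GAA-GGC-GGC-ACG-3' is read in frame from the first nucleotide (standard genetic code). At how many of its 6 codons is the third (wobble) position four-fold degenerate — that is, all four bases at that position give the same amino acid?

Codon 1 ATG (Met): third position 1-fold.
Codon 2 GTT (Val): third position 4-fold.
Codon 3 GAA (Glu): third position 2-fold.
Codon 4 GGC (Gly): third position 4-fold.
Codon 5 GGC (Gly): third position 4-fold.
Codon 6 ACG (Thr): third position 4-fold.
Four-fold degenerate third positions: 4.

4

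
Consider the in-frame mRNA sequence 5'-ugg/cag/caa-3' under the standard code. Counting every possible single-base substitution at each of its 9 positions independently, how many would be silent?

2

Codon 1 (UGG, Trp): 0 synonymous substitutions.
Codon 2 (CAG, Gln): 1 synonymous substitution.
Codon 3 (CAA, Gln): 1 synonymous substitution.
Total: 0 + 1 + 1 = 2.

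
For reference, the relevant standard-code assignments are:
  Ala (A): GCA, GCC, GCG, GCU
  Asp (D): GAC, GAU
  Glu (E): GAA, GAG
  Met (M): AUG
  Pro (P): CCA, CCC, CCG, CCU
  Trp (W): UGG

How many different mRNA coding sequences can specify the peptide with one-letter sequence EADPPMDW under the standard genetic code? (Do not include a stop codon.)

512

Glu: 2 codons.
Ala: 4 codons.
Asp: 2 codons.
Pro: 4 codons.
Pro: 4 codons.
Met: 1 codon.
Asp: 2 codons.
Trp: 1 codon.
2 × 4 × 2 × 4 × 4 × 1 × 2 × 1 = 512.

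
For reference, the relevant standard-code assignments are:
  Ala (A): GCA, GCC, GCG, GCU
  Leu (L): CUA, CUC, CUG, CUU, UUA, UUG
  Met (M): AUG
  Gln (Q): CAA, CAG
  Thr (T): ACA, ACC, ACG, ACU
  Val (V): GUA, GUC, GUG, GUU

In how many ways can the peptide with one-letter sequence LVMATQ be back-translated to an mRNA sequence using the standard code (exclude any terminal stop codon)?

Leu: 6 codons.
Val: 4 codons.
Met: 1 codon.
Ala: 4 codons.
Thr: 4 codons.
Gln: 2 codons.
6 × 4 × 1 × 4 × 4 × 2 = 768.

768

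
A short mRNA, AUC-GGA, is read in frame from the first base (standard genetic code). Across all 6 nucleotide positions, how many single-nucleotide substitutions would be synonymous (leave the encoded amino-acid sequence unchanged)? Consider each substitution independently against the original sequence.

5

Codon 1 (AUC, Ile): 2 synonymous substitutions.
Codon 2 (GGA, Gly): 3 synonymous substitutions.
Total: 2 + 3 = 5.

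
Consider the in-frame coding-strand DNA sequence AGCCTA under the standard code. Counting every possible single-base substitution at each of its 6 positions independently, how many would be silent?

5

Codon 1 (AGC, Ser): 1 synonymous substitution.
Codon 2 (CTA, Leu): 4 synonymous substitutions.
Total: 1 + 4 = 5.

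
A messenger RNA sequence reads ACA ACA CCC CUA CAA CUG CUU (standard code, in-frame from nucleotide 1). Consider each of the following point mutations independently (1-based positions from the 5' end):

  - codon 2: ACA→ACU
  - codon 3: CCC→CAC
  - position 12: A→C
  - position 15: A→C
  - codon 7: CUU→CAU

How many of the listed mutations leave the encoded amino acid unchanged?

2

Codon 2: ACA (Thr) → ACU (Thr) — synonymous.
Codon 3: CCC (Pro) → CAC (His) — missense.
Codon 4: CUA (Leu) → CUC (Leu) — synonymous.
Codon 5: CAA (Gln) → CAC (His) — missense.
Codon 7: CUU (Leu) → CAU (His) — missense.
Synonymous: 2 of 5.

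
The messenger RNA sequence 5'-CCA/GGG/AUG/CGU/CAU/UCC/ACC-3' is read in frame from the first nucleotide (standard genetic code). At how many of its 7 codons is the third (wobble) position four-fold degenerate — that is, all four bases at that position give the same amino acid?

Codon 1 CCA (Pro): third position 4-fold.
Codon 2 GGG (Gly): third position 4-fold.
Codon 3 AUG (Met): third position 1-fold.
Codon 4 CGU (Arg): third position 4-fold.
Codon 5 CAU (His): third position 2-fold.
Codon 6 UCC (Ser): third position 4-fold.
Codon 7 ACC (Thr): third position 4-fold.
Four-fold degenerate third positions: 5.

5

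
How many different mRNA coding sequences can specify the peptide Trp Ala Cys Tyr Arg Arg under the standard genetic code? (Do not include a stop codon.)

Trp: 1 codon.
Ala: 4 codons.
Cys: 2 codons.
Tyr: 2 codons.
Arg: 6 codons.
Arg: 6 codons.
1 × 4 × 2 × 2 × 6 × 6 = 576.

576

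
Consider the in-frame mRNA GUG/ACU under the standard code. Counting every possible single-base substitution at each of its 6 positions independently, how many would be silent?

6

Codon 1 (GUG, Val): 3 synonymous substitutions.
Codon 2 (ACU, Thr): 3 synonymous substitutions.
Total: 3 + 3 = 6.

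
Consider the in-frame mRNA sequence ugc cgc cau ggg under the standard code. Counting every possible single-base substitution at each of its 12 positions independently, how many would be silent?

Codon 1 (UGC, Cys): 1 synonymous substitution.
Codon 2 (CGC, Arg): 3 synonymous substitutions.
Codon 3 (CAU, His): 1 synonymous substitution.
Codon 4 (GGG, Gly): 3 synonymous substitutions.
Total: 1 + 3 + 1 + 3 = 8.

8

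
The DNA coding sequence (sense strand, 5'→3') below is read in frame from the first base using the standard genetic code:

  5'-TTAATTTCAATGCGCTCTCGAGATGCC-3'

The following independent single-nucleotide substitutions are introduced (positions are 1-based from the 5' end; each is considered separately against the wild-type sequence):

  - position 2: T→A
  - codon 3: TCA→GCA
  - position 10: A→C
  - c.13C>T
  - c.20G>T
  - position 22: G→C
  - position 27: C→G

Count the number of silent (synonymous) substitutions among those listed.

1

Codon 1: TTA (Leu) → TAA (Stop) — nonsense.
Codon 3: TCA (Ser) → GCA (Ala) — missense.
Codon 4: ATG (Met) → CTG (Leu) — missense.
Codon 5: CGC (Arg) → TGC (Cys) — missense.
Codon 7: CGA (Arg) → CTA (Leu) — missense.
Codon 8: GAT (Asp) → CAT (His) — missense.
Codon 9: GCC (Ala) → GCG (Ala) — synonymous.
Synonymous: 1 of 7.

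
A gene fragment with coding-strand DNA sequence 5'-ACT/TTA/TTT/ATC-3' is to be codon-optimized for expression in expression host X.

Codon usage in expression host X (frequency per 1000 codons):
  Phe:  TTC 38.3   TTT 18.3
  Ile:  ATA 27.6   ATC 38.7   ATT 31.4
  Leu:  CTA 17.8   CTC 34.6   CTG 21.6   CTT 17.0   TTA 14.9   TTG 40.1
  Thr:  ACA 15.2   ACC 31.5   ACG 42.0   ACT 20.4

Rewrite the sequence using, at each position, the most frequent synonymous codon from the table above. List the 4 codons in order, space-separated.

Codon 1 (Thr): best is ACG at 42.0.
Codon 2 (Leu): best is TTG at 40.1.
Codon 3 (Phe): best is TTC at 38.3.
Codon 4 (Ile): best is ATC at 38.7.

ACG TTG TTC ATC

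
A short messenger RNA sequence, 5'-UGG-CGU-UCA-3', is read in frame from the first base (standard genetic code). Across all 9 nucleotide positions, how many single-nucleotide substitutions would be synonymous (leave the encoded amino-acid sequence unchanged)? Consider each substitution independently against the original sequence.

Codon 1 (UGG, Trp): 0 synonymous substitutions.
Codon 2 (CGU, Arg): 3 synonymous substitutions.
Codon 3 (UCA, Ser): 3 synonymous substitutions.
Total: 0 + 3 + 3 = 6.

6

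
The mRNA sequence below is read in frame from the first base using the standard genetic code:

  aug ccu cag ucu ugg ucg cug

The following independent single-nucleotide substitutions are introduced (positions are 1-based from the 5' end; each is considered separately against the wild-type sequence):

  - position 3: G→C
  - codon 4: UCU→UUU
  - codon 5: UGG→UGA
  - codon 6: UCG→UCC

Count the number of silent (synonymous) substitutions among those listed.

1

Codon 1: AUG (Met) → AUC (Ile) — missense.
Codon 4: UCU (Ser) → UUU (Phe) — missense.
Codon 5: UGG (Trp) → UGA (Stop) — nonsense.
Codon 6: UCG (Ser) → UCC (Ser) — synonymous.
Synonymous: 1 of 4.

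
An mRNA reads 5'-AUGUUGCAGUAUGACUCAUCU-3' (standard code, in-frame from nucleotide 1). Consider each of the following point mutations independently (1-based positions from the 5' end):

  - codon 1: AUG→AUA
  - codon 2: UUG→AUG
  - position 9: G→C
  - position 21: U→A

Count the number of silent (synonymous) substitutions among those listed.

1

Codon 1: AUG (Met) → AUA (Ile) — missense.
Codon 2: UUG (Leu) → AUG (Met) — missense.
Codon 3: CAG (Gln) → CAC (His) — missense.
Codon 7: UCU (Ser) → UCA (Ser) — synonymous.
Synonymous: 1 of 4.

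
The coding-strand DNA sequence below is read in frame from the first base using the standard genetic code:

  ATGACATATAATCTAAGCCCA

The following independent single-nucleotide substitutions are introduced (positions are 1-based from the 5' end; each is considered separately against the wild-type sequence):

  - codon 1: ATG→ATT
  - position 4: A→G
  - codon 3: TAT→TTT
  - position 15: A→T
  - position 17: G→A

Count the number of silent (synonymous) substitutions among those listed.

Codon 1: ATG (Met) → ATT (Ile) — missense.
Codon 2: ACA (Thr) → GCA (Ala) — missense.
Codon 3: TAT (Tyr) → TTT (Phe) — missense.
Codon 5: CTA (Leu) → CTT (Leu) — synonymous.
Codon 6: AGC (Ser) → AAC (Asn) — missense.
Synonymous: 1 of 5.

1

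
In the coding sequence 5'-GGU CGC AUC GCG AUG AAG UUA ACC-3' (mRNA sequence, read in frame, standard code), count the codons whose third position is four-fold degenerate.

4

Codon 1 GGU (Gly): third position 4-fold.
Codon 2 CGC (Arg): third position 4-fold.
Codon 3 AUC (Ile): third position 3-fold.
Codon 4 GCG (Ala): third position 4-fold.
Codon 5 AUG (Met): third position 1-fold.
Codon 6 AAG (Lys): third position 2-fold.
Codon 7 UUA (Leu): third position 2-fold.
Codon 8 ACC (Thr): third position 4-fold.
Four-fold degenerate third positions: 4.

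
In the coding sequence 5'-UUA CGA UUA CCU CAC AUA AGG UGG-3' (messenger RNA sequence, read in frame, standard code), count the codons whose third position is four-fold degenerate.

Codon 1 UUA (Leu): third position 2-fold.
Codon 2 CGA (Arg): third position 4-fold.
Codon 3 UUA (Leu): third position 2-fold.
Codon 4 CCU (Pro): third position 4-fold.
Codon 5 CAC (His): third position 2-fold.
Codon 6 AUA (Ile): third position 3-fold.
Codon 7 AGG (Arg): third position 2-fold.
Codon 8 UGG (Trp): third position 1-fold.
Four-fold degenerate third positions: 2.

2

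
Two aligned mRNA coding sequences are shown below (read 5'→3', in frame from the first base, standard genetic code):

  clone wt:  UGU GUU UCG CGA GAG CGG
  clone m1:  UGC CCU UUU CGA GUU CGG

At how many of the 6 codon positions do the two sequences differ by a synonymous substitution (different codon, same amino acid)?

1

Codon 1: UGU Cys / UGC Cys — synonymous.
Codon 2: GUU Val / CCU Pro — nonsynonymous.
Codon 3: UCG Ser / UUU Phe — nonsynonymous.
Codon 4: CGA Arg / CGA Arg — identical.
Codon 5: GAG Glu / GUU Val — nonsynonymous.
Codon 6: CGG Arg / CGG Arg — identical.
Synonymous differences: 1.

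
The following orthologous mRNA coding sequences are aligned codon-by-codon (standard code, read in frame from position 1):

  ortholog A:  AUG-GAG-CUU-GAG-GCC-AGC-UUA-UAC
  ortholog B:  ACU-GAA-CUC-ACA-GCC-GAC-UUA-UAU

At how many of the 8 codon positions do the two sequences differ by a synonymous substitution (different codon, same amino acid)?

3

Codon 1: AUG Met / ACU Thr — nonsynonymous.
Codon 2: GAG Glu / GAA Glu — synonymous.
Codon 3: CUU Leu / CUC Leu — synonymous.
Codon 4: GAG Glu / ACA Thr — nonsynonymous.
Codon 5: GCC Ala / GCC Ala — identical.
Codon 6: AGC Ser / GAC Asp — nonsynonymous.
Codon 7: UUA Leu / UUA Leu — identical.
Codon 8: UAC Tyr / UAU Tyr — synonymous.
Synonymous differences: 3.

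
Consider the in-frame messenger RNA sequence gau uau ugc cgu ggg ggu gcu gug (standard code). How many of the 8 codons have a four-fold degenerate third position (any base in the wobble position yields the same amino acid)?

Codon 1 GAU (Asp): third position 2-fold.
Codon 2 UAU (Tyr): third position 2-fold.
Codon 3 UGC (Cys): third position 2-fold.
Codon 4 CGU (Arg): third position 4-fold.
Codon 5 GGG (Gly): third position 4-fold.
Codon 6 GGU (Gly): third position 4-fold.
Codon 7 GCU (Ala): third position 4-fold.
Codon 8 GUG (Val): third position 4-fold.
Four-fold degenerate third positions: 5.

5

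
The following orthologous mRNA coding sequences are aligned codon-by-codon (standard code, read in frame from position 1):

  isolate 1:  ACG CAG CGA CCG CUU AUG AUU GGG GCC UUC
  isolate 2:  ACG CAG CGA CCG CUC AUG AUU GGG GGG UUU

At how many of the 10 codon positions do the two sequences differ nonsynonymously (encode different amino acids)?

1

Codon 1: ACG Thr / ACG Thr — identical.
Codon 2: CAG Gln / CAG Gln — identical.
Codon 3: CGA Arg / CGA Arg — identical.
Codon 4: CCG Pro / CCG Pro — identical.
Codon 5: CUU Leu / CUC Leu — synonymous.
Codon 6: AUG Met / AUG Met — identical.
Codon 7: AUU Ile / AUU Ile — identical.
Codon 8: GGG Gly / GGG Gly — identical.
Codon 9: GCC Ala / GGG Gly — nonsynonymous.
Codon 10: UUC Phe / UUU Phe — synonymous.
Nonsynonymous differences: 1.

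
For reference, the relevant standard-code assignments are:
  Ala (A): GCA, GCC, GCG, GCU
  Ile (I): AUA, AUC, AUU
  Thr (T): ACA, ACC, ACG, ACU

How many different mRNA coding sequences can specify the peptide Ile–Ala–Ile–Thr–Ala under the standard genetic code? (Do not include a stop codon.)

Ile: 3 codons.
Ala: 4 codons.
Ile: 3 codons.
Thr: 4 codons.
Ala: 4 codons.
3 × 4 × 3 × 4 × 4 = 576.

576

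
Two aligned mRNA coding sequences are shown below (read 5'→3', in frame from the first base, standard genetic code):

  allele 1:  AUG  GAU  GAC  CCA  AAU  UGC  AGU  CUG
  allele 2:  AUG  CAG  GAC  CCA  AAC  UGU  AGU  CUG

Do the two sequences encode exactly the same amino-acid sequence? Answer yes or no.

no

Codon 1: AUG Met / AUG Met — identical.
Codon 2: GAU Asp / CAG Gln — nonsynonymous.
Codon 3: GAC Asp / GAC Asp — identical.
Codon 4: CCA Pro / CCA Pro — identical.
Codon 5: AAU Asn / AAC Asn — synonymous.
Codon 6: UGC Cys / UGU Cys — synonymous.
Codon 7: AGU Ser / AGU Ser — identical.
Codon 8: CUG Leu / CUG Leu — identical.
Nonsynonymous differences: 1 → different protein.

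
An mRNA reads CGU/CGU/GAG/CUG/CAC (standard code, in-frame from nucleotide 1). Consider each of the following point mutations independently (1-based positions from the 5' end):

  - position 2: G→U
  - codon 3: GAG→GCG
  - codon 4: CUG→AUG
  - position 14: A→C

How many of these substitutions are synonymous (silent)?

0

Codon 1: CGU (Arg) → CUU (Leu) — missense.
Codon 3: GAG (Glu) → GCG (Ala) — missense.
Codon 4: CUG (Leu) → AUG (Met) — missense.
Codon 5: CAC (His) → CCC (Pro) — missense.
Synonymous: 0 of 4.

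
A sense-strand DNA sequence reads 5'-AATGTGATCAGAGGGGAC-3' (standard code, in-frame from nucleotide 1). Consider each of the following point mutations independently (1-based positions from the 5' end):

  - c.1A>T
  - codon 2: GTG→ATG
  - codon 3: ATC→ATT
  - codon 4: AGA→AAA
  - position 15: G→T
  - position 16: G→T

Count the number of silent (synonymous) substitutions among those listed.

2

Codon 1: AAT (Asn) → TAT (Tyr) — missense.
Codon 2: GTG (Val) → ATG (Met) — missense.
Codon 3: ATC (Ile) → ATT (Ile) — synonymous.
Codon 4: AGA (Arg) → AAA (Lys) — missense.
Codon 5: GGG (Gly) → GGT (Gly) — synonymous.
Codon 6: GAC (Asp) → TAC (Tyr) — missense.
Synonymous: 2 of 6.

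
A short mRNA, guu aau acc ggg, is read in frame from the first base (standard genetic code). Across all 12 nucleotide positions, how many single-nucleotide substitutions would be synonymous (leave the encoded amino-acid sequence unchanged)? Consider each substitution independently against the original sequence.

Codon 1 (GUU, Val): 3 synonymous substitutions.
Codon 2 (AAU, Asn): 1 synonymous substitution.
Codon 3 (ACC, Thr): 3 synonymous substitutions.
Codon 4 (GGG, Gly): 3 synonymous substitutions.
Total: 3 + 1 + 3 + 3 = 10.

10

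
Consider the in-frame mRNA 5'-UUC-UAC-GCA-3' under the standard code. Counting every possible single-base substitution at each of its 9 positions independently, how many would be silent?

Codon 1 (UUC, Phe): 1 synonymous substitution.
Codon 2 (UAC, Tyr): 1 synonymous substitution.
Codon 3 (GCA, Ala): 3 synonymous substitutions.
Total: 1 + 1 + 3 = 5.

5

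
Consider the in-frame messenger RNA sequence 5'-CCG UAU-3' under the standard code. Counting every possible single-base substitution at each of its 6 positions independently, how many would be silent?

4

Codon 1 (CCG, Pro): 3 synonymous substitutions.
Codon 2 (UAU, Tyr): 1 synonymous substitution.
Total: 3 + 1 = 4.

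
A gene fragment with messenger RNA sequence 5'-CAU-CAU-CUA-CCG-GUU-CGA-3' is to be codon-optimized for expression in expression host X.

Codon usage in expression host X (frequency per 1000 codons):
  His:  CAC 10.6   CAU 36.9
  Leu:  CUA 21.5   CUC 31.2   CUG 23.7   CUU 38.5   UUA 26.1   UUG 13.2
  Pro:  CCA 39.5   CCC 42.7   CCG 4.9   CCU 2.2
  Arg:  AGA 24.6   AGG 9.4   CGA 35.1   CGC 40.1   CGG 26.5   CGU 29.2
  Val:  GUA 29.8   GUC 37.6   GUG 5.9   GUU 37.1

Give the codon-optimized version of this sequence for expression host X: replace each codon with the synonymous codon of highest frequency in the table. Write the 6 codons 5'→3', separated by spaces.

Codon 1 (His): best is CAU at 36.9.
Codon 2 (His): best is CAU at 36.9.
Codon 3 (Leu): best is CUU at 38.5.
Codon 4 (Pro): best is CCC at 42.7.
Codon 5 (Val): best is GUC at 37.6.
Codon 6 (Arg): best is CGC at 40.1.

CAU CAU CUU CCC GUC CGC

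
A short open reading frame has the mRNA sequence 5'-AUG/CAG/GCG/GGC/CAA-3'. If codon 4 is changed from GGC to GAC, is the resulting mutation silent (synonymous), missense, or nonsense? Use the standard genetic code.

Position 11 falls in codon 4: GGC → Gly.
After the substitution the codon is GAC → Asp.
Gly ≠ Asp, so this is a missense mutation.

missense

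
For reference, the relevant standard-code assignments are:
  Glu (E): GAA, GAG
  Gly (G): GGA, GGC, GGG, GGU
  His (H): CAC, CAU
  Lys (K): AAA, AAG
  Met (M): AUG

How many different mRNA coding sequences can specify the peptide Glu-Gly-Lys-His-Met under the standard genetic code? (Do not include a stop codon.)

32

Glu: 2 codons.
Gly: 4 codons.
Lys: 2 codons.
His: 2 codons.
Met: 1 codon.
2 × 4 × 2 × 2 × 1 = 32.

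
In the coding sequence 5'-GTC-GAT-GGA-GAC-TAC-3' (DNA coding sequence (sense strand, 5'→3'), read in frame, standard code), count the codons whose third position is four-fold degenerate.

Codon 1 GTC (Val): third position 4-fold.
Codon 2 GAT (Asp): third position 2-fold.
Codon 3 GGA (Gly): third position 4-fold.
Codon 4 GAC (Asp): third position 2-fold.
Codon 5 TAC (Tyr): third position 2-fold.
Four-fold degenerate third positions: 2.

2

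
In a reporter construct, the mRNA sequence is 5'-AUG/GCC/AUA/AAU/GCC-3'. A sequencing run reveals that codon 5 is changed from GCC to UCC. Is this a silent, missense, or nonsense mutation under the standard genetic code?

missense

Position 13 falls in codon 5: GCC → Ala.
After the substitution the codon is UCC → Ser.
Ala ≠ Ser, so this is a missense mutation.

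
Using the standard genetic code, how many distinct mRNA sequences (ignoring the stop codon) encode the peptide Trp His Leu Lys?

Trp: 1 codon.
His: 2 codons.
Leu: 6 codons.
Lys: 2 codons.
1 × 2 × 6 × 2 = 24.

24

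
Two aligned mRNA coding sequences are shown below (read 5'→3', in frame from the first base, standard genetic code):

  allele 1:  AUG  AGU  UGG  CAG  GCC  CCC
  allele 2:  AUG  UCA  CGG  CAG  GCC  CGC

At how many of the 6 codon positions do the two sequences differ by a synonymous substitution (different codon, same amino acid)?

Codon 1: AUG Met / AUG Met — identical.
Codon 2: AGU Ser / UCA Ser — synonymous.
Codon 3: UGG Trp / CGG Arg — nonsynonymous.
Codon 4: CAG Gln / CAG Gln — identical.
Codon 5: GCC Ala / GCC Ala — identical.
Codon 6: CCC Pro / CGC Arg — nonsynonymous.
Synonymous differences: 1.

1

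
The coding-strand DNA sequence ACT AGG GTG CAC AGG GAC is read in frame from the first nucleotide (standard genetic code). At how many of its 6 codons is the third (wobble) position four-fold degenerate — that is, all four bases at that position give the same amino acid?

2

Codon 1 ACT (Thr): third position 4-fold.
Codon 2 AGG (Arg): third position 2-fold.
Codon 3 GTG (Val): third position 4-fold.
Codon 4 CAC (His): third position 2-fold.
Codon 5 AGG (Arg): third position 2-fold.
Codon 6 GAC (Asp): third position 2-fold.
Four-fold degenerate third positions: 2.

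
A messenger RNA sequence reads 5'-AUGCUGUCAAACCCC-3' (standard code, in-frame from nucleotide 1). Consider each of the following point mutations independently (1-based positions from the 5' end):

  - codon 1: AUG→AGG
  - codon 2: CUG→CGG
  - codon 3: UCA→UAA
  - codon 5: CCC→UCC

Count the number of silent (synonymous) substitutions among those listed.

0

Codon 1: AUG (Met) → AGG (Arg) — missense.
Codon 2: CUG (Leu) → CGG (Arg) — missense.
Codon 3: UCA (Ser) → UAA (Stop) — nonsense.
Codon 5: CCC (Pro) → UCC (Ser) — missense.
Synonymous: 0 of 4.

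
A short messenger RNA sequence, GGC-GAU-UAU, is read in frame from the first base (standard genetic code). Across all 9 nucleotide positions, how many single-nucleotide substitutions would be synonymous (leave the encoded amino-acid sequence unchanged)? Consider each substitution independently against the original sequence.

Codon 1 (GGC, Gly): 3 synonymous substitutions.
Codon 2 (GAU, Asp): 1 synonymous substitution.
Codon 3 (UAU, Tyr): 1 synonymous substitution.
Total: 3 + 1 + 1 = 5.

5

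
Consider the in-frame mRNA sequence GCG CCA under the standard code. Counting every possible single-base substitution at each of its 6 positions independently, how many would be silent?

Codon 1 (GCG, Ala): 3 synonymous substitutions.
Codon 2 (CCA, Pro): 3 synonymous substitutions.
Total: 3 + 3 = 6.

6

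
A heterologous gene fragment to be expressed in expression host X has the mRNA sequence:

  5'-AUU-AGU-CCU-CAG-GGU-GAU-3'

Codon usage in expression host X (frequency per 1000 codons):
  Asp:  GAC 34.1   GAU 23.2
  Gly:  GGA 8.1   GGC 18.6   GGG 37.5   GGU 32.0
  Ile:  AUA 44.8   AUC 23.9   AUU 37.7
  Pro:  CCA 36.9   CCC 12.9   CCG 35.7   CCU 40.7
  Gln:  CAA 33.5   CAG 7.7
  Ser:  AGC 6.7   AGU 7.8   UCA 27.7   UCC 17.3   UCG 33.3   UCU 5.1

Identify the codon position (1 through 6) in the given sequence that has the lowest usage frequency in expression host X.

Codon 1 AUU (Ile): 37.7 per 1000.
Codon 2 AGU (Ser): 7.8 per 1000.
Codon 3 CCU (Pro): 40.7 per 1000.
Codon 4 CAG (Gln): 7.7 per 1000.
Codon 5 GGU (Gly): 32.0 per 1000.
Codon 6 GAU (Asp): 23.2 per 1000.
Lowest frequency is 7.7 at codon 4.

4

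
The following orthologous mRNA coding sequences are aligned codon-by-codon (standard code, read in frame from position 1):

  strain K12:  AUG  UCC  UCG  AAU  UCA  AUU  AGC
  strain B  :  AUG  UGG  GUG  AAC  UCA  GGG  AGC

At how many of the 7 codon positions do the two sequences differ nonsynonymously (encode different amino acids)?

3

Codon 1: AUG Met / AUG Met — identical.
Codon 2: UCC Ser / UGG Trp — nonsynonymous.
Codon 3: UCG Ser / GUG Val — nonsynonymous.
Codon 4: AAU Asn / AAC Asn — synonymous.
Codon 5: UCA Ser / UCA Ser — identical.
Codon 6: AUU Ile / GGG Gly — nonsynonymous.
Codon 7: AGC Ser / AGC Ser — identical.
Nonsynonymous differences: 3.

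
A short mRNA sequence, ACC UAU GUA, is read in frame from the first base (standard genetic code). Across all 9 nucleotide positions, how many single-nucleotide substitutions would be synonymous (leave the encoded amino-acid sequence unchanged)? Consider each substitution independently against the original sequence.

7

Codon 1 (ACC, Thr): 3 synonymous substitutions.
Codon 2 (UAU, Tyr): 1 synonymous substitution.
Codon 3 (GUA, Val): 3 synonymous substitutions.
Total: 3 + 1 + 3 = 7.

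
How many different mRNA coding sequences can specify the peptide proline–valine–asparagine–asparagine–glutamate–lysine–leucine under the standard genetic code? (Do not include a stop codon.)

Pro: 4 codons.
Val: 4 codons.
Asn: 2 codons.
Asn: 2 codons.
Glu: 2 codons.
Lys: 2 codons.
Leu: 6 codons.
4 × 4 × 2 × 2 × 2 × 2 × 6 = 1536.

1536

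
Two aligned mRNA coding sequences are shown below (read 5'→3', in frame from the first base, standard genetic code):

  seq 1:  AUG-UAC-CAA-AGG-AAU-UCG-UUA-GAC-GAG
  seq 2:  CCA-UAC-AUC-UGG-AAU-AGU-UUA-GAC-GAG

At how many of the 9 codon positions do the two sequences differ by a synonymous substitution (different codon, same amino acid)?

Codon 1: AUG Met / CCA Pro — nonsynonymous.
Codon 2: UAC Tyr / UAC Tyr — identical.
Codon 3: CAA Gln / AUC Ile — nonsynonymous.
Codon 4: AGG Arg / UGG Trp — nonsynonymous.
Codon 5: AAU Asn / AAU Asn — identical.
Codon 6: UCG Ser / AGU Ser — synonymous.
Codon 7: UUA Leu / UUA Leu — identical.
Codon 8: GAC Asp / GAC Asp — identical.
Codon 9: GAG Glu / GAG Glu — identical.
Synonymous differences: 1.

1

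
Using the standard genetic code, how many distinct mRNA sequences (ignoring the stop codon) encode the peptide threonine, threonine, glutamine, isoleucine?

96

Thr: 4 codons.
Thr: 4 codons.
Gln: 2 codons.
Ile: 3 codons.
4 × 4 × 2 × 3 = 96.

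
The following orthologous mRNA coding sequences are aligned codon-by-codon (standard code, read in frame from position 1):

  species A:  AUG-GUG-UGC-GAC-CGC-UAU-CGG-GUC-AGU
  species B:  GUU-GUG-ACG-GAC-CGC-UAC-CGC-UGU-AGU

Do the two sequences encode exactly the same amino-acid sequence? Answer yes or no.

Codon 1: AUG Met / GUU Val — nonsynonymous.
Codon 2: GUG Val / GUG Val — identical.
Codon 3: UGC Cys / ACG Thr — nonsynonymous.
Codon 4: GAC Asp / GAC Asp — identical.
Codon 5: CGC Arg / CGC Arg — identical.
Codon 6: UAU Tyr / UAC Tyr — synonymous.
Codon 7: CGG Arg / CGC Arg — synonymous.
Codon 8: GUC Val / UGU Cys — nonsynonymous.
Codon 9: AGU Ser / AGU Ser — identical.
Nonsynonymous differences: 3 → different protein.

no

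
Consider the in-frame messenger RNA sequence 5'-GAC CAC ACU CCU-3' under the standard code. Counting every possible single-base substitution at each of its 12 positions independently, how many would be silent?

8

Codon 1 (GAC, Asp): 1 synonymous substitution.
Codon 2 (CAC, His): 1 synonymous substitution.
Codon 3 (ACU, Thr): 3 synonymous substitutions.
Codon 4 (CCU, Pro): 3 synonymous substitutions.
Total: 1 + 1 + 3 + 3 = 8.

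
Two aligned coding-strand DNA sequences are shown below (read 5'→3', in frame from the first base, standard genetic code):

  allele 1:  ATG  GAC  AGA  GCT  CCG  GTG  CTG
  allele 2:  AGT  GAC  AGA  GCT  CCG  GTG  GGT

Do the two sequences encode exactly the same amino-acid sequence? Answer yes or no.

no

Codon 1: ATG Met / AGT Ser — nonsynonymous.
Codon 2: GAC Asp / GAC Asp — identical.
Codon 3: AGA Arg / AGA Arg — identical.
Codon 4: GCT Ala / GCT Ala — identical.
Codon 5: CCG Pro / CCG Pro — identical.
Codon 6: GTG Val / GTG Val — identical.
Codon 7: CTG Leu / GGT Gly — nonsynonymous.
Nonsynonymous differences: 2 → different protein.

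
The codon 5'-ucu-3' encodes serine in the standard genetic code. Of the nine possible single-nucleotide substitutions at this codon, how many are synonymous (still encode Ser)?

3

Position 1: none → 0 synonymous.
Position 2: none → 0 synonymous.
Position 3: UCC, UCA, UCG → 3 synonymous.
Total: 0 + 0 + 3 = 3.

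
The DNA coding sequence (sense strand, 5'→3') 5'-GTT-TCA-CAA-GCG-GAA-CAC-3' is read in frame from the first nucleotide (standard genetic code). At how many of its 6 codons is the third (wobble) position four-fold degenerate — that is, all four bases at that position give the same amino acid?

Codon 1 GTT (Val): third position 4-fold.
Codon 2 TCA (Ser): third position 4-fold.
Codon 3 CAA (Gln): third position 2-fold.
Codon 4 GCG (Ala): third position 4-fold.
Codon 5 GAA (Glu): third position 2-fold.
Codon 6 CAC (His): third position 2-fold.
Four-fold degenerate third positions: 3.

3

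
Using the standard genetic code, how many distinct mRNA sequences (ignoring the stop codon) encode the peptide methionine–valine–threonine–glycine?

Met: 1 codon.
Val: 4 codons.
Thr: 4 codons.
Gly: 4 codons.
1 × 4 × 4 × 4 = 64.

64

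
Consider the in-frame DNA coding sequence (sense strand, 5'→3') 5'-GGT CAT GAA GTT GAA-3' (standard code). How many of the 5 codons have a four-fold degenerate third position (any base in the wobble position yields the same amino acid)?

Codon 1 GGT (Gly): third position 4-fold.
Codon 2 CAT (His): third position 2-fold.
Codon 3 GAA (Glu): third position 2-fold.
Codon 4 GTT (Val): third position 4-fold.
Codon 5 GAA (Glu): third position 2-fold.
Four-fold degenerate third positions: 2.

2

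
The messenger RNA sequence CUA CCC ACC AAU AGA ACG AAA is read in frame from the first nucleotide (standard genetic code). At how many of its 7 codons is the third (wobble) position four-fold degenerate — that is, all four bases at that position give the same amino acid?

4

Codon 1 CUA (Leu): third position 4-fold.
Codon 2 CCC (Pro): third position 4-fold.
Codon 3 ACC (Thr): third position 4-fold.
Codon 4 AAU (Asn): third position 2-fold.
Codon 5 AGA (Arg): third position 2-fold.
Codon 6 ACG (Thr): third position 4-fold.
Codon 7 AAA (Lys): third position 2-fold.
Four-fold degenerate third positions: 4.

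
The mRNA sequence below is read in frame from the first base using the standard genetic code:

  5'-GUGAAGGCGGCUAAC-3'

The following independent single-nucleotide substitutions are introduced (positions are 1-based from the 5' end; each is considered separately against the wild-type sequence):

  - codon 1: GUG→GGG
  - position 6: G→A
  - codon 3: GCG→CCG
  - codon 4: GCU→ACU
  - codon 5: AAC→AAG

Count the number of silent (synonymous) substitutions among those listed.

1

Codon 1: GUG (Val) → GGG (Gly) — missense.
Codon 2: AAG (Lys) → AAA (Lys) — synonymous.
Codon 3: GCG (Ala) → CCG (Pro) — missense.
Codon 4: GCU (Ala) → ACU (Thr) — missense.
Codon 5: AAC (Asn) → AAG (Lys) — missense.
Synonymous: 1 of 5.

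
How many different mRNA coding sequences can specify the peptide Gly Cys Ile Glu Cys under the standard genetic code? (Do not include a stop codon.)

Gly: 4 codons.
Cys: 2 codons.
Ile: 3 codons.
Glu: 2 codons.
Cys: 2 codons.
4 × 2 × 3 × 2 × 2 = 96.

96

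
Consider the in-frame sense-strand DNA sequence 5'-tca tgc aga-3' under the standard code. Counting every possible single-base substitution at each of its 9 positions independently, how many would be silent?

Codon 1 (TCA, Ser): 3 synonymous substitutions.
Codon 2 (TGC, Cys): 1 synonymous substitution.
Codon 3 (AGA, Arg): 2 synonymous substitutions.
Total: 3 + 1 + 2 = 6.

6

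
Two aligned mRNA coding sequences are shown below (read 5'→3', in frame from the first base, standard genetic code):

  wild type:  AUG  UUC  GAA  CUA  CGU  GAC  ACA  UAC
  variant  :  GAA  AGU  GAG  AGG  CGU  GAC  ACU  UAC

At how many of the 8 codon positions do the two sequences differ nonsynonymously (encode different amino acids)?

Codon 1: AUG Met / GAA Glu — nonsynonymous.
Codon 2: UUC Phe / AGU Ser — nonsynonymous.
Codon 3: GAA Glu / GAG Glu — synonymous.
Codon 4: CUA Leu / AGG Arg — nonsynonymous.
Codon 5: CGU Arg / CGU Arg — identical.
Codon 6: GAC Asp / GAC Asp — identical.
Codon 7: ACA Thr / ACU Thr — synonymous.
Codon 8: UAC Tyr / UAC Tyr — identical.
Nonsynonymous differences: 3.

3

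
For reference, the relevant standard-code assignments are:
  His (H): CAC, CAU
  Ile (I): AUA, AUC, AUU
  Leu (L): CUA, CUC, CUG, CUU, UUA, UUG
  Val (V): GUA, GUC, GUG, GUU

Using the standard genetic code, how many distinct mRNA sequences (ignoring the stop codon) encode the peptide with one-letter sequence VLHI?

Val: 4 codons.
Leu: 6 codons.
His: 2 codons.
Ile: 3 codons.
4 × 6 × 2 × 3 = 144.

144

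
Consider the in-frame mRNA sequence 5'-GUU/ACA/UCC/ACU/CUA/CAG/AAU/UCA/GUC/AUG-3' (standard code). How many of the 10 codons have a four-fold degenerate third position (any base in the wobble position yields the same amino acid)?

7

Codon 1 GUU (Val): third position 4-fold.
Codon 2 ACA (Thr): third position 4-fold.
Codon 3 UCC (Ser): third position 4-fold.
Codon 4 ACU (Thr): third position 4-fold.
Codon 5 CUA (Leu): third position 4-fold.
Codon 6 CAG (Gln): third position 2-fold.
Codon 7 AAU (Asn): third position 2-fold.
Codon 8 UCA (Ser): third position 4-fold.
Codon 9 GUC (Val): third position 4-fold.
Codon 10 AUG (Met): third position 1-fold.
Four-fold degenerate third positions: 7.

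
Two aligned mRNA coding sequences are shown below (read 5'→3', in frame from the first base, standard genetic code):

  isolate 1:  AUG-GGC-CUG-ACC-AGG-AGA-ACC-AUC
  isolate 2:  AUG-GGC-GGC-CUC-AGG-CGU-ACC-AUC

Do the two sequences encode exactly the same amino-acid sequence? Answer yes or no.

no

Codon 1: AUG Met / AUG Met — identical.
Codon 2: GGC Gly / GGC Gly — identical.
Codon 3: CUG Leu / GGC Gly — nonsynonymous.
Codon 4: ACC Thr / CUC Leu — nonsynonymous.
Codon 5: AGG Arg / AGG Arg — identical.
Codon 6: AGA Arg / CGU Arg — synonymous.
Codon 7: ACC Thr / ACC Thr — identical.
Codon 8: AUC Ile / AUC Ile — identical.
Nonsynonymous differences: 2 → different protein.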